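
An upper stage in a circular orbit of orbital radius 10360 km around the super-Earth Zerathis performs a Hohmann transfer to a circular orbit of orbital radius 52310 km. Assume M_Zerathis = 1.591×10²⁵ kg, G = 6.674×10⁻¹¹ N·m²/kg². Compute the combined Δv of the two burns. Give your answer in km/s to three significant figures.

μ = GM = 6.674×10⁻¹¹ × 1.591×10²⁵ = 1.062×10¹⁵ m³/s².
r₁ = 10360 km = 1.036×10⁷ m.
r₂ = 52310 km = 5.231×10⁷ m.
Transfer ellipse a_t = (r₁ + r₂)/2 = 3.134×10⁷ m.
At r₁: circular v_c1 = √(μ/r₁) = 10120 m/s; transfer-periapsis v_p = √[μ(2/r₁ − 1/a_t)] = 13080 m/s.
Δv₁ = v_p − v_c1 = 2957 m/s.
At r₂: circular v_c2 = √(μ/r₂) = 4505 m/s; transfer-apoapsis v_a = √[μ(2/r₂ − 1/a_t)] = 2591 m/s.
Δv₂ = v_c2 − v_a = 1915 m/s.
Total Δv = Δv₁ + Δv₂ = 4871 m/s = 4.871 km/s.

Δv_total ≈ 4.87 km/s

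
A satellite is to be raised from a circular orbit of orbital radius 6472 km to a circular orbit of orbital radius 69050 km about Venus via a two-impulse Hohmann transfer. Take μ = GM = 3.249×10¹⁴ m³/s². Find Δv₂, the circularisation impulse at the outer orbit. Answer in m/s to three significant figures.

r₁ = 6472 km = 6.472×10⁶ m.
r₂ = 69050 km = 6.905×10⁷ m.
Transfer ellipse a_t = (r₁ + r₂)/2 = 3.776×10⁷ m.
At r₁: circular v_c1 = √(μ/r₁) = 7085 m/s; transfer-periapsis v_p = √[μ(2/r₁ − 1/a_t)] = 9581 m/s.
At r₂: circular v_c2 = √(μ/r₂) = 2169 m/s; transfer-apoapsis v_a = √[μ(2/r₂ − 1/a_t)] = 898.0 m/s.
Δv₂ = v_c2 − v_a = 1271 m/s.

Δv ≈ 1270 m/s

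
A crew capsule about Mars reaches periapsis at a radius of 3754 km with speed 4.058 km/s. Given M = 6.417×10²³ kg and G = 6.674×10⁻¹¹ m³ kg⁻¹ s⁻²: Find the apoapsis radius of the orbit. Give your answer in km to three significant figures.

apoapsis radius ≈ 9740 km

μ = GM = 6.674×10⁻¹¹ × 6.417×10²³ = 4.283×10¹³ m³/s².
r_p = 3.754×10⁶ m.
Specific energy ε = v²/2 − μ/r = -3.175×10⁶ J/kg, so a = −μ/(2ε) = 6.745×10⁶ m.
The apsides satisfy r_p + r_a = 2a, so the apoapsis radius is 2a − r_p = 9.736×10⁶ m = 9736.1 km.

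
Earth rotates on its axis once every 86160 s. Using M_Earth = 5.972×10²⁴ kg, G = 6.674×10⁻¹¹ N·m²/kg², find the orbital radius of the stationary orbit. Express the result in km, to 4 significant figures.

r_sync ≈ 42160 km

μ = GM = 6.674×10⁻¹¹ × 5.972×10²⁴ = 3.986×10¹⁴ m³/s².
A synchronous orbit has period T, so by Kepler's third law a = (μT²/4π²)^(1/3).
μT²/4π² = 3.986×10¹⁴ × (8.616×10⁴)² / 39.48 = 7.495×10²² m³.
a = 4.216×10⁷ m = 42162 km.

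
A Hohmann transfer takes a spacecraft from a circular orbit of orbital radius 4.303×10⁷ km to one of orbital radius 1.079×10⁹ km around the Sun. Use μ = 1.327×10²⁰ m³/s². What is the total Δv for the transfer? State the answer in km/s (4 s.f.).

r₁ = 4.303×10⁷ km = 4.303×10¹⁰ m.
r₂ = 1.079×10⁹ km = 1.079×10¹² m.
Transfer ellipse a_t = (r₁ + r₂)/2 = 5.610×10¹¹ m.
At r₁: circular v_c1 = √(μ/r₁) = 55530 m/s; transfer-perihelion v_p = √[μ(2/r₁ − 1/a_t)] = 77010 m/s.
Δv₁ = v_p − v_c1 = 21480 m/s.
At r₂: circular v_c2 = √(μ/r₂) = 11090 m/s; transfer-aphelion v_a = √[μ(2/r₂ − 1/a_t)] = 3071 m/s.
Δv₂ = v_c2 − v_a = 8019 m/s.
Total Δv = Δv₁ + Δv₂ = 29500 m/s = 29.50 km/s.

Δv_total ≈ 29.50 km/s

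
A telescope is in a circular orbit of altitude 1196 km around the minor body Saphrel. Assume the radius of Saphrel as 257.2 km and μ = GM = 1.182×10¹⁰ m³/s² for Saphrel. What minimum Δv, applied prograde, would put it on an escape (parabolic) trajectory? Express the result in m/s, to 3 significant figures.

Δv ≈ 37.4 m/s

r = 257.2 + 1196 = 1453.2 km = 1.4532×10⁶ m.
Circular speed v_c = √(μ/r) = 90.19 m/s.
Escape speed v_esc = √(2μ/r) = √2 × v_c = 127.5 m/s.
Δv = v_esc − v_c = 37.36 m/s.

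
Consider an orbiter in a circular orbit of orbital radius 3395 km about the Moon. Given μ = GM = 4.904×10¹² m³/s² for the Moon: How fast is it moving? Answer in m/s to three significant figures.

v ≈ 1200 m/s

r = 3395 km = 3.395×10⁶ m.
For a circular orbit v = √(μ/r) = √(4.904×10¹² / 3.395×10⁶) = √(1.444×10⁶) = 1202 m/s.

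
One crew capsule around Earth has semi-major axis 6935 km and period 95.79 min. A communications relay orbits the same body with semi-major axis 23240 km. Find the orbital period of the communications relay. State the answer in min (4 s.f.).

T₂ ≈ 587.6 min

Kepler's third law: T² ∝ a³, so T₂ = T₁ (a₂/a₁)^(3/2).
a₂/a₁ = 3.351, (a₂/a₁)^(3/2) = 6.135.
T₂ = 95.79 × 6.135 = 587.6 min.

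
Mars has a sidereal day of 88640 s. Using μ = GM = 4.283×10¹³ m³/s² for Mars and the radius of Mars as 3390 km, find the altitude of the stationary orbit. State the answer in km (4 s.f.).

A synchronous orbit has period T, so by Kepler's third law a = (μT²/4π²)^(1/3).
μT²/4π² = 4.283×10¹³ × (8.864×10⁴)² / 39.48 = 8.524×10²¹ m³.
a = 2.043×10⁷ m = 20428 km.
Altitude h = a − R = 20428 − 3390 = 17038 km.

h_sync ≈ 17040 km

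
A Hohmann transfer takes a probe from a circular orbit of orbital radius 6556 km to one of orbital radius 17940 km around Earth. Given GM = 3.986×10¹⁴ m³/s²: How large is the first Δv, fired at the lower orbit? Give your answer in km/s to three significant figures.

r₁ = 6556 km = 6.556×10⁶ m.
r₂ = 17940 km = 1.794×10⁷ m.
Transfer ellipse a_t = (r₁ + r₂)/2 = 1.225×10⁷ m.
At r₁: circular v_c1 = √(μ/r₁) = 7797 m/s; transfer-perigee v_p = √[μ(2/r₁ − 1/a_t)] = 9437 m/s.
Δv₁ = v_p − v_c1 = 1639 m/s.
= 1.639 km/s.

Δv ≈ 1.64 km/s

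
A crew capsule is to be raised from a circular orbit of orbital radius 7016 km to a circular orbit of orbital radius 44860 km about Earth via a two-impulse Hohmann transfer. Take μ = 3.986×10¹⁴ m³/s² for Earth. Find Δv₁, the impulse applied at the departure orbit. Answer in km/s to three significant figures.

Δv ≈ 2.38 km/s

r₁ = 7016 km = 7.016×10⁶ m.
r₂ = 44860 km = 4.486×10⁷ m.
Transfer ellipse a_t = (r₁ + r₂)/2 = 2.594×10⁷ m.
At r₁: circular v_c1 = √(μ/r₁) = 7537 m/s; transfer-perigee v_p = √[μ(2/r₁ − 1/a_t)] = 9913 m/s.
Δv₁ = v_p − v_c1 = 2375 m/s.
= 2.375 km/s.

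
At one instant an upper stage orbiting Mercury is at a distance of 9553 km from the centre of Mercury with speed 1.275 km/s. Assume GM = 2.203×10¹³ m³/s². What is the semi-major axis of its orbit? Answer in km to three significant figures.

r = 9.553×10⁶ m.
Vis-viva rearranged: 1/a = 2/r − v²/μ = 2.094×10⁻⁷ − 7.379×10⁻⁸ = 1.356×10⁻⁷ m⁻¹.
a = 7.376×10⁶ m = 7376.4 km.

a ≈ 7380 km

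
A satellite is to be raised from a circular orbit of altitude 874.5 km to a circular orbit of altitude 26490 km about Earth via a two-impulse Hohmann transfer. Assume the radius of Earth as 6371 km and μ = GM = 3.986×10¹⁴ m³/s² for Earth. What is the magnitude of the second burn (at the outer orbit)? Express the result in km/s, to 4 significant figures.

r₁ = 6371 + 874.5 = 7245.5 km = 7.2455×10⁶ m.
r₂ = 6371 + 26490 = 32861 km = 3.2861×10⁷ m.
Transfer ellipse a_t = (r₁ + r₂)/2 = 2.005×10⁷ m.
At r₁: circular v_c1 = √(μ/r₁) = 7417 m/s; transfer-perigee v_p = √[μ(2/r₁ − 1/a_t)] = 9495 m/s.
At r₂: circular v_c2 = √(μ/r₂) = 3483 m/s; transfer-apogee v_a = √[μ(2/r₂ − 1/a_t)] = 2093 m/s.
Δv₂ = v_c2 − v_a = 1389 m/s.
= 1.389 km/s.

Δv ≈ 1.389 km/s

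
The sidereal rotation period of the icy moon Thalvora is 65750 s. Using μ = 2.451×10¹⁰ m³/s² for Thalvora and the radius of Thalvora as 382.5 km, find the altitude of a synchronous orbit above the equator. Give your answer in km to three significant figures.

A synchronous orbit has period T, so by Kepler's third law a = (μT²/4π²)^(1/3).
μT²/4π² = 2.451×10¹⁰ × (6.575×10⁴)² / 39.48 = 2.684×10¹⁸ m³.
a = 1.390×10⁶ m = 1389.7 km.
Altitude h = a − R = 1389.7 − 382.5 = 1007.2 km.

h_sync ≈ 1010 km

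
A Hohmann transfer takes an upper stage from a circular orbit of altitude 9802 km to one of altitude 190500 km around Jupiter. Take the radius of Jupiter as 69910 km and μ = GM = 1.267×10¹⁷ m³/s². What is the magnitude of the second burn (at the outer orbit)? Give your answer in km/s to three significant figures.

r₁ = 69910 + 9802 = 79712 km = 7.9712×10⁷ m.
r₂ = 69910 + 190500 = 260410 km = 2.6041×10⁸ m.
Transfer ellipse a_t = (r₁ + r₂)/2 = 1.701×10⁸ m.
At r₁: circular v_c1 = √(μ/r₁) = 39870 m/s; transfer-perijove v_p = √[μ(2/r₁ − 1/a_t)] = 49330 m/s.
At r₂: circular v_c2 = √(μ/r₂) = 22060 m/s; transfer-apojove v_a = √[μ(2/r₂ − 1/a_t)] = 15100 m/s.
Δv₂ = v_c2 − v_a = 6956 m/s.
= 6.956 km/s.

Δv ≈ 6.96 km/s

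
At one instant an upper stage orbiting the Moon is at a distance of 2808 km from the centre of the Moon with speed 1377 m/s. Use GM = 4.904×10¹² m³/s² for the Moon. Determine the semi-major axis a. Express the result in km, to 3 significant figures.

a ≈ 3070 km

r = 2.808×10⁶ m.
Specific orbital energy ε = v²/2 − μ/r = (1377)²/2 − 4.904×10¹²/2.808×10⁶ = -7.984×10⁵ J/kg.
Since ε = −μ/(2a), a = −μ/(2ε) = 3.071×10⁶ m = 3071.2 km.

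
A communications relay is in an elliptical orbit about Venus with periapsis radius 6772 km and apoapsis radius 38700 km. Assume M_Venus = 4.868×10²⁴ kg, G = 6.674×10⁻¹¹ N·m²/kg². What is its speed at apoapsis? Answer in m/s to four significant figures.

v ≈ 1581 m/s

μ = GM = 6.674×10⁻¹¹ × 4.868×10²⁴ = 3.249×10¹⁴ m³/s².
Semi-major axis a = (r_p + r_a)/2 = 22736 km = 2.274×10⁷ m.
Vis-viva: v² = μ(2/r − 1/a) = 3.249×10¹⁴ × (5.168×10⁻⁸ − 4.398×10⁻⁸) = 2.501×10⁶ m²/s².
v = 1581 m/s.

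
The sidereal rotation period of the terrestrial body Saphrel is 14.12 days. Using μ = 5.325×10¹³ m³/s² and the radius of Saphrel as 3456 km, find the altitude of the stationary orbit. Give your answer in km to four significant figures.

h_sync ≈ 1.227×10⁵ km

T = 14.12 days = 1.220×10⁶ s.
A synchronous orbit has period T, so by Kepler's third law a = (μT²/4π²)^(1/3).
μT²/4π² = 5.325×10¹³ × (1.220×10⁶)² / 39.48 = 2.008×10²⁴ m³.
a = 1.261×10⁸ m = 1.2615×10⁵ km.
Altitude h = a − R = 1.2615×10⁵ − 3456 = 1.2269×10⁵ km.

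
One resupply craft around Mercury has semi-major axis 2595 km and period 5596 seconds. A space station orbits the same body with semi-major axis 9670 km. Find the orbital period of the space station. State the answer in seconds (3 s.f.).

Kepler's third law: T² ∝ a³, so T₂ = T₁ (a₂/a₁)^(3/2).
a₂/a₁ = 3.726, (a₂/a₁)^(3/2) = 7.193.
T₂ = 5596 × 7.193 = 40250 seconds.

T₂ ≈ 40300 seconds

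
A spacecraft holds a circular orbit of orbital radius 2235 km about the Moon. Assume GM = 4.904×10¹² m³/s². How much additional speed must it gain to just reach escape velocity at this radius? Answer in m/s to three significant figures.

Δv ≈ 614 m/s

r = 2235 km = 2.235×10⁶ m.
Circular speed v_c = √(μ/r) = 1481 m/s.
Escape speed v_esc = √(2μ/r) = √2 × v_c = 2095 m/s.
Δv = v_esc − v_c = 613.6 m/s.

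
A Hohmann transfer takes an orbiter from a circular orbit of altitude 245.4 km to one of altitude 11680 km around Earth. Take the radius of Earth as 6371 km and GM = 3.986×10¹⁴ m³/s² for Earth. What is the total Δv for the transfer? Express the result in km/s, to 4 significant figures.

Δv_total ≈ 2.886 km/s

r₁ = 6371 + 245.4 = 6616.4 km = 6.6164×10⁶ m.
r₂ = 6371 + 11680 = 18051 km = 1.8051×10⁷ m.
Transfer ellipse a_t = (r₁ + r₂)/2 = 1.233×10⁷ m.
At r₁: circular v_c1 = √(μ/r₁) = 7762 m/s; transfer-perigee v_p = √[μ(2/r₁ − 1/a_t)] = 9390 m/s.
Δv₁ = v_p − v_c1 = 1628 m/s.
At r₂: circular v_c2 = √(μ/r₂) = 4699 m/s; transfer-apogee v_a = √[μ(2/r₂ − 1/a_t)] = 3442 m/s.
Δv₂ = v_c2 − v_a = 1257 m/s.
Total Δv = Δv₁ + Δv₂ = 2886 m/s = 2.886 km/s.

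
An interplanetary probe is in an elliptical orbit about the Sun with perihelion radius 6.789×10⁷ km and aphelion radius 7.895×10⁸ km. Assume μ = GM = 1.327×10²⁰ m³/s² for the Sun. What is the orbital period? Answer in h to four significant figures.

T ≈ 42530 h

Semi-major axis a = (r_p + r_a)/2 = (6.7890×10⁷ + 7.8950×10⁸)/2 = 4.2870×10⁸ km = 4.287×10¹¹ m.
By Kepler's third law T = 2π√(a³/μ) = 2π × 2.437×10⁷ = 1.531×10⁸ s.
= 42530 h.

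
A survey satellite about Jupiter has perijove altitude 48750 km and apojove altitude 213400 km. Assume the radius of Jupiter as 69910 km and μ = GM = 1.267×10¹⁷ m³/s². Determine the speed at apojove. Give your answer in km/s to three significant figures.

r_p = 69910 + 48750 = 118660 km = 1.1866×10⁸ m.
r_a = 69910 + 213400 = 283310 km = 2.8331×10⁸ m.
Semi-major axis a = (r_p + r_a)/2 = 2.0098×10⁵ km = 2.010×10⁸ m.
Vis-viva: v² = μ(2/r − 1/a) = 1.267×10¹⁷ × (7.059×10⁻⁹ − 4.975×10⁻⁹) = 2.640×10⁸ m²/s².
v = 16250 m/s = 16.25 km/s.

v ≈ 16.2 km/s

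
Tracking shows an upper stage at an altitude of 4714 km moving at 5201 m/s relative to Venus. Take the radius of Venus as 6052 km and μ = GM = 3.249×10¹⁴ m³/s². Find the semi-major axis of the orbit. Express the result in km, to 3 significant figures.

r = 6052 + 4714 = 10766 km = 1.077×10⁷ m.
Vis-viva rearranged: 1/a = 2/r − v²/μ = 1.858×10⁻⁷ − 8.326×10⁻⁸ = 1.025×10⁻⁷ m⁻¹.
a = 9.755×10⁶ m = 9754.9 km.

a ≈ 9750 km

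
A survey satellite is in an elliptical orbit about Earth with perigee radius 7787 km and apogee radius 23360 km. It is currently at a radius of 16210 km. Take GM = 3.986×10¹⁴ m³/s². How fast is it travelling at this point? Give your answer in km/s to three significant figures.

v ≈ 4.86 km/s

Semi-major axis a = (r_p + r_a)/2 = 15574 km = 1.557×10⁷ m.
Vis-viva: v² = μ(2/r − 1/a) = 3.986×10¹⁴ × (1.234×10⁻⁷ − 6.421×10⁻⁸) = 2.358×10⁷ m²/s².
v = 4856 m/s = 4.856 km/s.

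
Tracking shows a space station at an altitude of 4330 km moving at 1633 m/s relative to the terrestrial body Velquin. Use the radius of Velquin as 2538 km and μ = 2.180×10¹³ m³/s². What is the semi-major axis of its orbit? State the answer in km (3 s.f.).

r = 2538 + 4330 = 6868.0 km = 6.868×10⁶ m.
Specific orbital energy ε = v²/2 − μ/r = (1633)²/2 − 2.180×10¹³/6.868×10⁶ = -1.841×10⁶ J/kg.
Since ε = −μ/(2a), a = −μ/(2ε) = 5.921×10⁶ m = 5921.3 km.

a ≈ 5920 km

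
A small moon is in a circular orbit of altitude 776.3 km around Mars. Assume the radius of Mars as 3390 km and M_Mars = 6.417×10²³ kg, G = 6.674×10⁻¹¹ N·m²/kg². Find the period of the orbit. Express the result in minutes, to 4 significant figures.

T ≈ 136.1 minutes

μ = GM = 6.674×10⁻¹¹ × 6.417×10²³ = 4.283×10¹³ m³/s².
r = 3390 + 776.3 = 4166.3 km = 4.1663×10⁶ m.
Kepler's third law: T = 2π√(r³/μ) = 2π√((4.166×10⁶)³ / 4.283×10¹³).
r³/μ = 1.689×10⁶ s², so T = 2π × 1.299×10³ = 8.165×10³ s.
Converting: 8.165×10³ s ÷ 60.00 = 136.1 minutes.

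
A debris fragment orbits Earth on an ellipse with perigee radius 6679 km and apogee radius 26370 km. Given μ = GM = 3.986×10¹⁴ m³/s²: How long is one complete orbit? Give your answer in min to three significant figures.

T ≈ 352 min

Semi-major axis a = (r_p + r_a)/2 = (6679.0 + 26370)/2 = 16524 km = 1.652×10⁷ m.
By Kepler's third law T = 2π√(a³/μ) = 2π × 3.365×10³ = 2.114×10⁴ s.
= 352.3 min.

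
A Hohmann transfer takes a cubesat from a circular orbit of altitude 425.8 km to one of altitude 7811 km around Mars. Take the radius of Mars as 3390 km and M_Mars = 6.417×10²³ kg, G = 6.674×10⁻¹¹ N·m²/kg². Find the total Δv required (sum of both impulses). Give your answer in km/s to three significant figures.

μ = GM = 6.674×10⁻¹¹ × 6.417×10²³ = 4.283×10¹³ m³/s².
r₁ = 3390 + 425.8 = 3815.8 km = 3.8158×10⁶ m.
r₂ = 3390 + 7811 = 11201 km = 1.1201×10⁷ m.
Transfer ellipse a_t = (r₁ + r₂)/2 = 7.508×10⁶ m.
At r₁: circular v_c1 = √(μ/r₁) = 3350 m/s; transfer-periapsis v_p = √[μ(2/r₁ − 1/a_t)] = 4092 m/s.
Δv₁ = v_p − v_c1 = 741.7 m/s.
At r₂: circular v_c2 = √(μ/r₂) = 1955 m/s; transfer-apoapsis v_a = √[μ(2/r₂ − 1/a_t)] = 1394 m/s.
Δv₂ = v_c2 − v_a = 561.4 m/s.
Total Δv = Δv₁ + Δv₂ = 1303 m/s = 1.303 km/s.

Δv_total ≈ 1.30 km/s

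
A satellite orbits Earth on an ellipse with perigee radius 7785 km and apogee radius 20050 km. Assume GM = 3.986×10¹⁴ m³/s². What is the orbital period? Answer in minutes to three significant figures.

T ≈ 272 minutes

Semi-major axis a = (r_p + r_a)/2 = (7785.0 + 20050)/2 = 13918 km = 1.392×10⁷ m.
By Kepler's third law T = 2π√(a³/μ) = 2π × 2.601×10³ = 1.634×10⁴ s.
= 272.3 minutes.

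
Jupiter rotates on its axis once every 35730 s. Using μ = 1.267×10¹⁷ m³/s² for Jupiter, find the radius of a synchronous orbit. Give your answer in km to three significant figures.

A synchronous orbit has period T, so by Kepler's third law a = (μT²/4π²)^(1/3).
μT²/4π² = 1.267×10¹⁷ × (3.573×10⁴)² / 39.48 = 4.097×10²⁴ m³.
a = 1.600×10⁸ m = 1.6002×10⁵ km.

r_sync ≈ 1.60×10⁵ km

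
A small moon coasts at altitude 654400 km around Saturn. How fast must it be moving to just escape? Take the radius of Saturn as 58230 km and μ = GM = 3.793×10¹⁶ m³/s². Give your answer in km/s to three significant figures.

v_esc ≈ 10.3 km/s

r = 58230 + 654400 = 712630 km = 7.1263×10⁸ m.
Escape speed v_esc = √(2μ/r) = √(2 × 3.793×10¹⁶ / 7.126×10⁸) = √(1.065×10⁸) = 10320 m/s.
= 10.32 km/s.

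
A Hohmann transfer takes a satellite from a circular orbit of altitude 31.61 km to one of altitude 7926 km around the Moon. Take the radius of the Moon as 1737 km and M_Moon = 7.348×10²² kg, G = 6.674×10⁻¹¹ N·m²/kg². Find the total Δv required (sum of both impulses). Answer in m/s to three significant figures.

μ = GM = 6.674×10⁻¹¹ × 7.348×10²² = 4.904×10¹² m³/s².
r₁ = 1737 + 31.61 = 1768.6 km = 1.7686×10⁶ m.
r₂ = 1737 + 7926 = 9663.0 km = 9.6630×10⁶ m.
Transfer ellipse a_t = (r₁ + r₂)/2 = 5.716×10⁶ m.
At r₁: circular v_c1 = √(μ/r₁) = 1665 m/s; transfer-perilune v_p = √[μ(2/r₁ − 1/a_t)] = 2165 m/s.
Δv₁ = v_p − v_c1 = 499.9 m/s.
At r₂: circular v_c2 = √(μ/r₂) = 712.4 m/s; transfer-apolune v_a = √[μ(2/r₂ − 1/a_t)] = 396.3 m/s.
Δv₂ = v_c2 − v_a = 316.1 m/s.
Total Δv = Δv₁ + Δv₂ = 816.0 m/s.

Δv_total ≈ 816 m/s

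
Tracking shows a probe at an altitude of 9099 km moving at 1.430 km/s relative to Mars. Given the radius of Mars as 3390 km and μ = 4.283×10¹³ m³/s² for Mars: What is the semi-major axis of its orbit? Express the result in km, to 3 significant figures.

r = 3390 + 9099 = 12489 km = 1.249×10⁷ m.
Specific orbital energy ε = v²/2 − μ/r = (1430)²/2 − 4.283×10¹³/1.249×10⁷ = -2.407×10⁶ J/kg.
Since ε = −μ/(2a), a = −μ/(2ε) = 8.897×10⁶ m = 8897.1 km.

a ≈ 8900 km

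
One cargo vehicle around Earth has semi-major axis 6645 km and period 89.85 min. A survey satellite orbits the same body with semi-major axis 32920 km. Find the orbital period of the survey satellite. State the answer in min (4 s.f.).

T₂ ≈ 990.8 min

Kepler's third law: T² ∝ a³, so T₂ = T₁ (a₂/a₁)^(3/2).
a₂/a₁ = 4.954, (a₂/a₁)^(3/2) = 11.03.
T₂ = 89.85 × 11.03 = 990.8 min.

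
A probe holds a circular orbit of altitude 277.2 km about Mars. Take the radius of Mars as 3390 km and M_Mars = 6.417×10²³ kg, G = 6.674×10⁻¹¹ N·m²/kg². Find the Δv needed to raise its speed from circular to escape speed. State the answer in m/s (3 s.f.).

μ = GM = 6.674×10⁻¹¹ × 6.417×10²³ = 4.283×10¹³ m³/s².
r = 3390 + 277.2 = 3667.2 km = 3.6672×10⁶ m.
Circular speed v_c = √(μ/r) = 3417 m/s.
Escape speed v_esc = √(2μ/r) = √2 × v_c = 4833 m/s.
Δv = v_esc − v_c = 1416 m/s.

Δv ≈ 1420 m/s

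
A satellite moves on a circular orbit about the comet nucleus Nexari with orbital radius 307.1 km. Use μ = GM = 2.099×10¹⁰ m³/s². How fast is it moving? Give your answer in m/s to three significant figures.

r = 307.1 km = 3.071×10⁵ m.
For a circular orbit v = √(μ/r) = √(2.099×10¹⁰ / 3.071×10⁵) = √(6.835×10⁴) = 261.4 m/s.

v ≈ 261 m/s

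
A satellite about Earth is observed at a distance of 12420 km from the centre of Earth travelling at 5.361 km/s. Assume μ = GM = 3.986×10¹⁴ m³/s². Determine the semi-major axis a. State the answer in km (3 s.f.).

r = 1.242×10⁷ m.
Specific orbital energy ε = v²/2 − μ/r = (5361)²/2 − 3.986×10¹⁴/1.242×10⁷ = -1.772×10⁷ J/kg.
Since ε = −μ/(2a), a = −μ/(2ε) = 1.125×10⁷ m = 11245 km.

a ≈ 11200 km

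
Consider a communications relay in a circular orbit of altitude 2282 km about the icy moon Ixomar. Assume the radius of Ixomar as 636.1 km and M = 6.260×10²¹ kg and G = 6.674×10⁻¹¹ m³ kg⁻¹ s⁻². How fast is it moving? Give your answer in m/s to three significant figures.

v ≈ 378 m/s

μ = GM = 6.674×10⁻¹¹ × 6.260×10²¹ = 4.178×10¹¹ m³/s².
r = 636.1 + 2282 = 2918.1 km = 2.9181×10⁶ m.
For a circular orbit v = √(μ/r) = √(4.178×10¹¹ / 2.918×10⁶) = √(1.432×10⁵) = 378.4 m/s.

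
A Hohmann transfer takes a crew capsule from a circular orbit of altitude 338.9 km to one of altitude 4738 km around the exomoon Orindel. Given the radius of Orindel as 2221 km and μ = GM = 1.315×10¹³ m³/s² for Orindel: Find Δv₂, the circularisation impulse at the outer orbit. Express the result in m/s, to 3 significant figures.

r₁ = 2221 + 338.9 = 2559.9 km = 2.5599×10⁶ m.
r₂ = 2221 + 4738 = 6959.0 km = 6.9590×10⁶ m.
Transfer ellipse a_t = (r₁ + r₂)/2 = 4.759×10⁶ m.
At r₁: circular v_c1 = √(μ/r₁) = 2266 m/s; transfer-periapsis v_p = √[μ(2/r₁ − 1/a_t)] = 2741 m/s.
At r₂: circular v_c2 = √(μ/r₂) = 1375 m/s; transfer-apoapsis v_a = √[μ(2/r₂ − 1/a_t)] = 1008 m/s.
Δv₂ = v_c2 − v_a = 366.5 m/s.

Δv ≈ 366 m/s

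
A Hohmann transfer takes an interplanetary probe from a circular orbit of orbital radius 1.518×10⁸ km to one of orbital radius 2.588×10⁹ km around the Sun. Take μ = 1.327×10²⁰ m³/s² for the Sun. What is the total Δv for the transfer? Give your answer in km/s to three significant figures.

Δv_total ≈ 15.8 km/s

r₁ = 1.518×10⁸ km = 1.518×10¹¹ m.
r₂ = 2.588×10⁹ km = 2.588×10¹² m.
Transfer ellipse a_t = (r₁ + r₂)/2 = 1.370×10¹² m.
At r₁: circular v_c1 = √(μ/r₁) = 29570 m/s; transfer-perihelion v_p = √[μ(2/r₁ − 1/a_t)] = 40640 m/s.
Δv₁ = v_p − v_c1 = 11070 m/s.
At r₂: circular v_c2 = √(μ/r₂) = 7161 m/s; transfer-aphelion v_a = √[μ(2/r₂ − 1/a_t)] = 2384 m/s.
Δv₂ = v_c2 − v_a = 4777 m/s.
Total Δv = Δv₁ + Δv₂ = 15850 m/s = 15.85 km/s.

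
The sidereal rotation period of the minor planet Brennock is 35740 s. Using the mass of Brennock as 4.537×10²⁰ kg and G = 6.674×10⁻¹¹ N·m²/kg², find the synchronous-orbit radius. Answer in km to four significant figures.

r_sync ≈ 993.2 km

μ = GM = 6.674×10⁻¹¹ × 4.537×10²⁰ = 3.028×10¹⁰ m³/s².
A synchronous orbit has period T, so by Kepler's third law a = (μT²/4π²)^(1/3).
μT²/4π² = 3.028×10¹⁰ × (3.574×10⁴)² / 39.48 = 9.797×10¹⁷ m³.
a = 9.932×10⁵ m = 993.20 km.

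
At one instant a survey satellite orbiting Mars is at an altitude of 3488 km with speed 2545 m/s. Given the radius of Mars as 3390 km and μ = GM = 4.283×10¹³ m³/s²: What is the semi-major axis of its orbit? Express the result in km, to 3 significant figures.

r = 3390 + 3488 = 6878.0 km = 6.878×10⁶ m.
Specific orbital energy ε = v²/2 − μ/r = (2545)²/2 − 4.283×10¹³/6.878×10⁶ = -2.989×10⁶ J/kg.
Since ε = −μ/(2a), a = −μ/(2ε) = 7.166×10⁶ m = 7165.6 km.

a ≈ 7170 km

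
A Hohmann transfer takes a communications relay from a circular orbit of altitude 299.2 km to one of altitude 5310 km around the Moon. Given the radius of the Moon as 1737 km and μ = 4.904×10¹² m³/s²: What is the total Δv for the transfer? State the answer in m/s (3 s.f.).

Δv_total ≈ 657 m/s

r₁ = 1737 + 299.2 = 2036.2 km = 2.0362×10⁶ m.
r₂ = 1737 + 5310 = 7047.0 km = 7.0470×10⁶ m.
Transfer ellipse a_t = (r₁ + r₂)/2 = 4.542×10⁶ m.
At r₁: circular v_c1 = √(μ/r₁) = 1552 m/s; transfer-perilune v_p = √[μ(2/r₁ − 1/a_t)] = 1933 m/s.
Δv₁ = v_p − v_c1 = 381.2 m/s.
At r₂: circular v_c2 = √(μ/r₂) = 834.2 m/s; transfer-apolune v_a = √[μ(2/r₂ − 1/a_t)] = 558.6 m/s.
Δv₂ = v_c2 − v_a = 275.6 m/s.
Total Δv = Δv₁ + Δv₂ = 656.9 m/s.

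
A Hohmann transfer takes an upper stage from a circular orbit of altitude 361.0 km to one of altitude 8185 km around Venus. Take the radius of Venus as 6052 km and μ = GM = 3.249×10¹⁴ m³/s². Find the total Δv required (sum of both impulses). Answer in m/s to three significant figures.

Δv_total ≈ 2250 m/s

r₁ = 6052 + 361.0 = 6413.0 km = 6.4130×10⁶ m.
r₂ = 6052 + 8185 = 14237 km = 1.4237×10⁷ m.
Transfer ellipse a_t = (r₁ + r₂)/2 = 1.032×10⁷ m.
At r₁: circular v_c1 = √(μ/r₁) = 7118 m/s; transfer-periapsis v_p = √[μ(2/r₁ − 1/a_t)] = 8358 m/s.
Δv₁ = v_p − v_c1 = 1240 m/s.
At r₂: circular v_c2 = √(μ/r₂) = 4777 m/s; transfer-apoapsis v_a = √[μ(2/r₂ − 1/a_t)] = 3765 m/s.
Δv₂ = v_c2 − v_a = 1012 m/s.
Total Δv = Δv₁ + Δv₂ = 2253 m/s.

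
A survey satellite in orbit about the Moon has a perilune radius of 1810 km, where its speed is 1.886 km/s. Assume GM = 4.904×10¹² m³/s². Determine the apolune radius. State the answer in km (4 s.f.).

apolune radius ≈ 3458 km

r_p = 1.810×10⁶ m.
Specific energy ε = v²/2 − μ/r = -9.309×10⁵ J/kg, so a = −μ/(2ε) = 2.634×10⁶ m.
The apsides satisfy r_p + r_a = 2a, so the apolune radius is 2a − r_p = 3.458×10⁶ m = 3458.1 km.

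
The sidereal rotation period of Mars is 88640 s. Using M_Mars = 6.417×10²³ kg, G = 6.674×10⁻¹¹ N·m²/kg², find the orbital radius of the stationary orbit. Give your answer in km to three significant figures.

μ = GM = 6.674×10⁻¹¹ × 6.417×10²³ = 4.283×10¹³ m³/s².
A synchronous orbit has period T, so by Kepler's third law a = (μT²/4π²)^(1/3).
μT²/4π² = 4.283×10¹³ × (8.864×10⁴)² / 39.48 = 8.524×10²¹ m³.
a = 2.043×10⁷ m = 20427 km.

r_sync ≈ 20400 km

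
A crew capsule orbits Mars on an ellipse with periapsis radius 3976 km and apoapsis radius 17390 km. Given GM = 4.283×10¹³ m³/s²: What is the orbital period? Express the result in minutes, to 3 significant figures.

Semi-major axis a = (r_p + r_a)/2 = (3976.0 + 17390)/2 = 10683 km = 1.068×10⁷ m.
By Kepler's third law T = 2π√(a³/μ) = 2π × 5.335×10³ = 3.352×10⁴ s.
= 558.7 minutes.

T ≈ 559 minutes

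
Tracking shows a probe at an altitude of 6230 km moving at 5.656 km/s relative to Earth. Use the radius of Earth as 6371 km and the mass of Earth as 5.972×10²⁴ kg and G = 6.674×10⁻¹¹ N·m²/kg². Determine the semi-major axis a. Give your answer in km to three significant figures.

a ≈ 12700 km

μ = GM = 6.674×10⁻¹¹ × 5.972×10²⁴ = 3.986×10¹⁴ m³/s².
r = 6371 + 6230 = 12601 km = 1.260×10⁷ m.
Specific orbital energy ε = v²/2 − μ/r = (5656)²/2 − 3.986×10¹⁴/1.260×10⁷ = -1.563×10⁷ J/kg.
Since ε = −μ/(2a), a = −μ/(2ε) = 1.275×10⁷ m = 12746 km.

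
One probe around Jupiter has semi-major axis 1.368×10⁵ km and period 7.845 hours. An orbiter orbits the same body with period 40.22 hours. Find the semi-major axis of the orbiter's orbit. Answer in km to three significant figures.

a₂ ≈ 4.07×10⁵ km

Kepler's third law: a³ ∝ T², so a₂ = a₁ (T₂/T₁)^(2/3).
T₂/T₁ = 5.127, (T₂/T₁)^(2/3) = 2.973.
a₂ = 1.368×10⁵ × 2.973 = 4.067×10⁵ km.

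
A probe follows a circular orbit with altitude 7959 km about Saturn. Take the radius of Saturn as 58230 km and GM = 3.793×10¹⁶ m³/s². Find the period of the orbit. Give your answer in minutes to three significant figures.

r = 58230 + 7959 = 66189 km = 6.6189×10⁷ m.
Kepler's third law: T = 2π√(r³/μ) = 2π√((6.619×10⁷)³ / 3.793×10¹⁶).
r³/μ = 7.645×10⁶ s², so T = 2π × 2.765×10³ = 1.737×10⁴ s.
Converting: 1.737×10⁴ s ÷ 60.00 = 289.5 minutes.

T ≈ 290 minutes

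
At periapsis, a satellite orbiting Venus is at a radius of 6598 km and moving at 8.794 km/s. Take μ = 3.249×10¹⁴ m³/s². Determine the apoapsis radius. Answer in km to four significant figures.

r_p = 6.598×10⁶ m.
Specific energy ε = v²/2 − μ/r = -1.057×10⁷ J/kg, so a = −μ/(2ε) = 1.536×10⁷ m.
The apsides satisfy r_p + r_a = 2a, so the apoapsis radius is 2a − r_p = 2.413×10⁷ m = 24125 km.

apoapsis radius ≈ 24130 km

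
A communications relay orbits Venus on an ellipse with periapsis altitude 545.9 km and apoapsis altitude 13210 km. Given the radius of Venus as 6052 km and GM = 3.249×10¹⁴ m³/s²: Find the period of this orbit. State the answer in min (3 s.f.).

T ≈ 270 min

r_p = 6052 + 545.9 = 6597.9 km = 6.5979×10⁶ m.
r_a = 6052 + 13210 = 19262 km = 1.9262×10⁷ m.
Semi-major axis a = (r_p + r_a)/2 = (6597.9 + 19262)/2 = 12930 km = 1.293×10⁷ m.
By Kepler's third law T = 2π√(a³/μ) = 2π × 2.579×10³ = 1.621×10⁴ s.
= 270.1 min.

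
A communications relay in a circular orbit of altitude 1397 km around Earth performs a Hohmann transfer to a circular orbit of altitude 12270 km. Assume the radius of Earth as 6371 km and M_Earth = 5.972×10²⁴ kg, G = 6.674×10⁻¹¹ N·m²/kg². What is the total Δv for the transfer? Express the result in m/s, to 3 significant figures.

μ = GM = 6.674×10⁻¹¹ × 5.972×10²⁴ = 3.986×10¹⁴ m³/s².
r₁ = 6371 + 1397 = 7768.0 km = 7.7680×10⁶ m.
r₂ = 6371 + 12270 = 18641 km = 1.8641×10⁷ m.
Transfer ellipse a_t = (r₁ + r₂)/2 = 1.320×10⁷ m.
At r₁: circular v_c1 = √(μ/r₁) = 7163 m/s; transfer-perigee v_p = √[μ(2/r₁ − 1/a_t)] = 8511 m/s.
Δv₁ = v_p − v_c1 = 1348 m/s.
At r₂: circular v_c2 = √(μ/r₂) = 4624 m/s; transfer-apogee v_a = √[μ(2/r₂ − 1/a_t)] = 3547 m/s.
Δv₂ = v_c2 − v_a = 1077 m/s.
Total Δv = Δv₁ + Δv₂ = 2425 m/s.

Δv_total ≈ 2430 m/s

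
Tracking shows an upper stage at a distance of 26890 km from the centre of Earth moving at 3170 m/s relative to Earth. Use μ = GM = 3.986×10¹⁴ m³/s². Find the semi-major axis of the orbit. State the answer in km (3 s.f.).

a ≈ 20300 km

r = 2.689×10⁷ m.
Specific orbital energy ε = v²/2 − μ/r = (3170)²/2 − 3.986×10¹⁴/2.689×10⁷ = -9.799×10⁶ J/kg.
Since ε = −μ/(2a), a = −μ/(2ε) = 2.034×10⁷ m = 20339 km.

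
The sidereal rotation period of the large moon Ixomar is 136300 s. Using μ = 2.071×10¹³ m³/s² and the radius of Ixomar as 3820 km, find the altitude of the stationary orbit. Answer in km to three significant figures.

A synchronous orbit has period T, so by Kepler's third law a = (μT²/4π²)^(1/3).
μT²/4π² = 2.071×10¹³ × (1.363×10⁵)² / 39.48 = 9.746×10²¹ m³.
a = 2.136×10⁷ m = 21360 km.
Altitude h = a − R = 21360 − 3820 = 17540 km.

h_sync ≈ 17500 km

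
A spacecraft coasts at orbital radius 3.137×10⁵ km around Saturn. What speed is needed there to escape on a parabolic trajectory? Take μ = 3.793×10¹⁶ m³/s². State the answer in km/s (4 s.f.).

v_esc ≈ 15.55 km/s

r = 3.137×10⁵ km = 3.137×10⁸ m.
Escape speed v_esc = √(2μ/r) = √(2 × 3.793×10¹⁶ / 3.137×10⁸) = √(2.418×10⁸) = 15550 m/s.
= 15.55 km/s.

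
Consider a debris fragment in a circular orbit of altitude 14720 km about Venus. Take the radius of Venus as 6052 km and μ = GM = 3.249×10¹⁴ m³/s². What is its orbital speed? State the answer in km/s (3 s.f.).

v ≈ 3.95 km/s

r = 6052 + 14720 = 20772 km = 2.0772×10⁷ m.
For a circular orbit v = √(μ/r) = √(3.249×10¹⁴ / 2.077×10⁷) = √(1.564×10⁷) = 3955 m/s.
That is 3.955 km/s.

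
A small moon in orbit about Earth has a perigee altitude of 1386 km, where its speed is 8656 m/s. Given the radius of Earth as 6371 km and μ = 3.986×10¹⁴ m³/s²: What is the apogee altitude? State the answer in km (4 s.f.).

r_p = 6371 + 1386 = 7757.0 km = 7.757×10⁶ m.
Specific energy ε = v²/2 − μ/r = -1.392×10⁷ J/kg, so a = −μ/(2ε) = 1.431×10⁷ m.
The apsides satisfy r_p + r_a = 2a, so the apogee radius is 2a − r_p = 2.087×10⁷ m = 20873 km.
Apogee altitude = 20873 − 6371 = 14502 km.

apogee altitude ≈ 14500 km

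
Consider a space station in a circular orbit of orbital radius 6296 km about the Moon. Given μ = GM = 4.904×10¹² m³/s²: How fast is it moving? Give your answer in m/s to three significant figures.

r = 6296 km = 6.296×10⁶ m.
For a circular orbit v = √(μ/r) = √(4.904×10¹² / 6.296×10⁶) = √(7.789×10⁵) = 882.6 m/s.

v ≈ 883 m/s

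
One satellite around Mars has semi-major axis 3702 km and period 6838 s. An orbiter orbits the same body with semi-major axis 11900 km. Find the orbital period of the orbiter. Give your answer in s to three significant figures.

T₂ ≈ 39400 s

Kepler's third law: T² ∝ a³, so T₂ = T₁ (a₂/a₁)^(3/2).
a₂/a₁ = 3.214, (a₂/a₁)^(3/2) = 5.763.
T₂ = 6838 × 5.763 = 39410 s.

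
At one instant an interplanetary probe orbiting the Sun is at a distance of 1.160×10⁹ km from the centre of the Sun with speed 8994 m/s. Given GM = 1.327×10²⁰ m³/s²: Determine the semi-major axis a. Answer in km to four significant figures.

a ≈ 8.972×10⁸ km

r = 1.160×10¹² m.
Specific orbital energy ε = v²/2 − μ/r = (8994)²/2 − 1.327×10²⁰/1.160×10¹² = -7.395×10⁷ J/kg.
Since ε = −μ/(2a), a = −μ/(2ε) = 8.972×10¹¹ m = 8.9722×10⁸ km.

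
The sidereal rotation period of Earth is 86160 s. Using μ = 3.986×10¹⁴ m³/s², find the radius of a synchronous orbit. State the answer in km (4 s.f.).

A synchronous orbit has period T, so by Kepler's third law a = (μT²/4π²)^(1/3).
μT²/4π² = 3.986×10¹⁴ × (8.616×10⁴)² / 39.48 = 7.495×10²² m³.
a = 4.216×10⁷ m = 42163 km.

r_sync ≈ 42160 km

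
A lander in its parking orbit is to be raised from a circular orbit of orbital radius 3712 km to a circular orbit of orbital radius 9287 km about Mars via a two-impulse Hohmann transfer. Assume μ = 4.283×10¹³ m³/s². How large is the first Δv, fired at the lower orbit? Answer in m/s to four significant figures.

Δv ≈ 663.6 m/s

r₁ = 3712 km = 3.712×10⁶ m.
r₂ = 9287 km = 9.287×10⁶ m.
Transfer ellipse a_t = (r₁ + r₂)/2 = 6.500×10⁶ m.
At r₁: circular v_c1 = √(μ/r₁) = 3397 m/s; transfer-periapsis v_p = √[μ(2/r₁ − 1/a_t)] = 4060 m/s.
Δv₁ = v_p − v_c1 = 663.6 m/s.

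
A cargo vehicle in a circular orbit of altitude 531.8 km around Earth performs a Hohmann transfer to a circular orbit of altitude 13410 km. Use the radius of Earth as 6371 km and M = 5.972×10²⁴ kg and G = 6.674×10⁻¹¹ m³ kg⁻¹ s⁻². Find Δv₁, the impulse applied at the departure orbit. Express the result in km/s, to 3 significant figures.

μ = GM = 6.674×10⁻¹¹ × 5.972×10²⁴ = 3.986×10¹⁴ m³/s².
r₁ = 6371 + 531.8 = 6902.8 km = 6.9028×10⁶ m.
r₂ = 6371 + 13410 = 19781 km = 1.9781×10⁷ m.
Transfer ellipse a_t = (r₁ + r₂)/2 = 1.334×10⁷ m.
At r₁: circular v_c1 = √(μ/r₁) = 7599 m/s; transfer-perigee v_p = √[μ(2/r₁ − 1/a_t)] = 9252 m/s.
Δv₁ = v_p − v_c1 = 1654 m/s.
= 1.654 km/s.

Δv ≈ 1.65 km/s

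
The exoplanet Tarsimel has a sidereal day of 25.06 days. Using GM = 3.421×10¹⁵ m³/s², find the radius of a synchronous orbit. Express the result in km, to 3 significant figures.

T = 25.06 days = 2.165×10⁶ s.
A synchronous orbit has period T, so by Kepler's third law a = (μT²/4π²)^(1/3).
μT²/4π² = 3.421×10¹⁵ × (2.165×10⁶)² / 39.48 = 4.062×10²⁶ m³.
a = 7.406×10⁸ m = 7.4062×10⁵ km.

r_sync ≈ 7.41×10⁵ km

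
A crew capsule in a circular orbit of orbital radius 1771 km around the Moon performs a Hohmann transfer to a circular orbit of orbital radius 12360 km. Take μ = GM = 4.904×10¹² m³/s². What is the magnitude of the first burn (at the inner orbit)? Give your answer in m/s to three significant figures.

r₁ = 1771 km = 1.771×10⁶ m.
r₂ = 12360 km = 1.236×10⁷ m.
Transfer ellipse a_t = (r₁ + r₂)/2 = 7.066×10⁶ m.
At r₁: circular v_c1 = √(μ/r₁) = 1664 m/s; transfer-perilune v_p = √[μ(2/r₁ − 1/a_t)] = 2201 m/s.
Δv₁ = v_p − v_c1 = 536.9 m/s.

Δv ≈ 537 m/s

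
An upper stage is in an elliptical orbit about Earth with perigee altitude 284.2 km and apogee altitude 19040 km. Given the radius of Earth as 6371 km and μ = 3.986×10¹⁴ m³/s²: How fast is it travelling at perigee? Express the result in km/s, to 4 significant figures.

v ≈ 9.743 km/s

r_p = 6371 + 284.2 = 6655.2 km = 6.6552×10⁶ m.
r_a = 6371 + 19040 = 25411 km = 2.5411×10⁷ m.
Semi-major axis a = (r_p + r_a)/2 = 16033 km = 1.603×10⁷ m.
Vis-viva: v² = μ(2/r − 1/a) = 3.986×10¹⁴ × (3.005×10⁻⁷ − 6.237×10⁻⁸) = 9.492×10⁷ m²/s².
v = 9743 m/s = 9.743 km/s.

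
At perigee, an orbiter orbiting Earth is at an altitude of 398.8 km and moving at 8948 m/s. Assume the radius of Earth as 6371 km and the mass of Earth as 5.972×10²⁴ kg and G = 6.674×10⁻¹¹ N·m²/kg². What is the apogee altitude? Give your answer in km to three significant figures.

μ = GM = 6.674×10⁻¹¹ × 5.972×10²⁴ = 3.986×10¹⁴ m³/s².
r_p = 6371 + 398.8 = 6769.8 km = 6.770×10⁶ m.
Specific energy ε = v²/2 − μ/r = -1.884×10⁷ J/kg, so a = −μ/(2ε) = 1.058×10⁷ m.
The apsides satisfy r_p + r_a = 2a, so the apogee radius is 2a − r_p = 1.438×10⁷ m = 14384 km.
Apogee altitude = 14384 − 6371 = 8013.1 km.

apogee altitude ≈ 8010 km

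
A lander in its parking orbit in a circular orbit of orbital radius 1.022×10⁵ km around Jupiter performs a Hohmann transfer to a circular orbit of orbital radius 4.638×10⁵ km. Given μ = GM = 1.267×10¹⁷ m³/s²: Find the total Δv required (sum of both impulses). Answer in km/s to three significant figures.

r₁ = 1.022×10⁵ km = 1.022×10⁸ m.
r₂ = 4.638×10⁵ km = 4.638×10⁸ m.
Transfer ellipse a_t = (r₁ + r₂)/2 = 2.830×10⁸ m.
At r₁: circular v_c1 = √(μ/r₁) = 35210 m/s; transfer-perijove v_p = √[μ(2/r₁ − 1/a_t)] = 45070 m/s.
Δv₁ = v_p − v_c1 = 9865 m/s.
At r₂: circular v_c2 = √(μ/r₂) = 16530 m/s; transfer-apojove v_a = √[μ(2/r₂ − 1/a_t)] = 9932 m/s.
Δv₂ = v_c2 − v_a = 6596 m/s.
Total Δv = Δv₁ + Δv₂ = 16460 m/s = 16.46 km/s.

Δv_total ≈ 16.5 km/s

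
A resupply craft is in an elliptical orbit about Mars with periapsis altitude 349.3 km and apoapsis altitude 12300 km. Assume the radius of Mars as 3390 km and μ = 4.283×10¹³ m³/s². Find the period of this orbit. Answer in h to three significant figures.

r_p = 3390 + 349.3 = 3739.3 km = 3.7393×10⁶ m.
r_a = 3390 + 12300 = 15690 km = 1.5690×10⁷ m.
Semi-major axis a = (r_p + r_a)/2 = (3739.3 + 15690)/2 = 9714.6 km = 9.715×10⁶ m.
By Kepler's third law T = 2π√(a³/μ) = 2π × 4.627×10³ = 2.907×10⁴ s.
= 8.075 h.

T ≈ 8.08 h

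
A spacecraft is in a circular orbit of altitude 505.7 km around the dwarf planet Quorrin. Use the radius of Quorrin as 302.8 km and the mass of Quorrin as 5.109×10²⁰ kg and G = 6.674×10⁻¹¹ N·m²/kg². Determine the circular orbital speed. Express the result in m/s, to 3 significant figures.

v ≈ 205 m/s

μ = GM = 6.674×10⁻¹¹ × 5.109×10²⁰ = 3.410×10¹⁰ m³/s².
r = 302.8 + 505.7 = 808.50 km = 8.0850×10⁵ m.
For a circular orbit v = √(μ/r) = √(3.410×10¹⁰ / 8.085×10⁵) = √(4.217×10⁴) = 205.4 m/s.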